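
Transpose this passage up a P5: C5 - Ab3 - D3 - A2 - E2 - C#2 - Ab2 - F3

G5 Eb4 A3 E3 B2 G#2 Eb3 C4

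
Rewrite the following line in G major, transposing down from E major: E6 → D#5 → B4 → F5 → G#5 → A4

G5 F#4 D4 Ab4 B4 C4

From E down to G is a major sixth; apply that to each pitch.
E6 becomes G5
D#5 becomes F#4
B4 becomes D4
F5 becomes Ab4
G#5 becomes B4
A4 becomes C4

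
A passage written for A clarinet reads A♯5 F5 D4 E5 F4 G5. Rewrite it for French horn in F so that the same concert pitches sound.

C##6 A5 F#4 G#5 A4 B5

First find concert pitch: the A clarinet sounds a minor third below written, so A♯5 F5 D4 E5 F4 G5 sounds F##5 D5 B3 C#5 D4 E5.
Then write for French horn in F: it sounds a perfect fifth below written, so the part must be a perfect fifth above concert.
F##5 → C##6
D5 → A5
B3 → F#4
C#5 → G#5
D4 → A4
E5 → B5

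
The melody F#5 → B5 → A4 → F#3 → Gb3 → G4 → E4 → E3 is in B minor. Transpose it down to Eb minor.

Bb4 Eb5 Db4 Bb2 Cbb3 Cb4 Ab3 Ab2

From B down to Eb is an augmented fifth; apply that to each pitch.
F#5 to Bb4
B5 to Eb5
A4 to Db4
F#3 to Bb2
Gb3 to Cbb3
G4 to Cb4
E4 to Ab3
E3 to Ab2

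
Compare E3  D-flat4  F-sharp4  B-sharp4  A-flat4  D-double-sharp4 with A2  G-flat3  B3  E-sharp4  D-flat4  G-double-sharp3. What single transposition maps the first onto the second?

Take the first pair: E3 → A2. E to A spans 5 letter names, so the interval is some kind of fifth.
A2 to E3 is 7 semitones, which makes it a perfect fifth; the second version is lower, so the direction is down.
Checking another pair — D##4 → G##3 — gives the same interval.

down a perfect fifth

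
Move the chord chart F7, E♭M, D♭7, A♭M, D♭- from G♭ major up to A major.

G#7 F#M E7 BM E-

G♭ major up to A major is an augmented second; each chord root moves by that interval while the quality stays the same.
F7: root F up an augmented second → G#, giving G#7.
E♭M: root E♭ up an augmented second → F#, giving F#M.
D♭7: root D♭ up an augmented second → E, giving E7.
A♭M: root A♭ up an augmented second → B, giving BM.
D♭-: root D♭ up an augmented second → E, giving E-.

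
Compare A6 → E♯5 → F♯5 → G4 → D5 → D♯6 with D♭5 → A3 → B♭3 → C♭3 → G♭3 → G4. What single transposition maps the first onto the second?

down an augmented twelfth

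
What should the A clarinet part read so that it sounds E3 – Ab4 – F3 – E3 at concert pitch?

G3 Cb5 Ab3 G3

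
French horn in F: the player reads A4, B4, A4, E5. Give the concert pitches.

D4 E4 D4 A4

Written C4 on the French horn in F sounds as F3, a perfect fifth lower; apply that shift to every note.
A4 to D4
B4 to E4
A4 to D4
E5 to A4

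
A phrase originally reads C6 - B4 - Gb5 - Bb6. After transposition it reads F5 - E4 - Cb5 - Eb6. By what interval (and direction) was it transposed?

Take the first pair: C6 → F5. C to F spans 5 letter names, so the interval is some kind of fifth.
F5 to C6 is 7 semitones, which makes it a perfect fifth; the second version is lower, so the direction is down.
Checking another pair — Bb6 → Eb6 — gives the same interval.

down a perfect fifth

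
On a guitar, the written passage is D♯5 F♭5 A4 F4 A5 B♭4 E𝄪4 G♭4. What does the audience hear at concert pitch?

D#4 Fb4 A3 F3 A4 Bb3 E##3 Gb3

Written C4 on the guitar sounds as C3, a perfect octave lower; apply that shift to every note.
D#5 → D#4
Fb5 → Fb4
A4 → A3
F4 → F3
A5 → A4
Bb4 → Bb3
E##4 → E##3
Gb4 → Gb3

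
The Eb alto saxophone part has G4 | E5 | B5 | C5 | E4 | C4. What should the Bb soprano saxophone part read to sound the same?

C4 A4 E5 F4 A3 F3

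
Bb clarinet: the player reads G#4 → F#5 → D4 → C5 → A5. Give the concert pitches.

The Bb clarinet sounds a major second below written, so transpose each written note down a major second.
G#4 gives F#4
F#5 gives E5
D4 gives C4
C5 gives Bb4
A5 gives G5

F#4 E5 C4 Bb4 G5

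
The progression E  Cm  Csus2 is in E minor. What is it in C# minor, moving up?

C# Am Asus2

E minor up to C# minor is a major sixth; each chord root moves by that interval while the quality stays the same.
E: root E up a major sixth → C#, giving C#.
Cm: root C up a major sixth → A, giving Am.
Csus2: root C up a major sixth → A, giving Asus2.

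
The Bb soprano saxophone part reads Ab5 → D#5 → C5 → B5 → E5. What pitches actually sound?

Gb5 C#5 Bb4 A5 D5

The Bb soprano saxophone sounds a major second below written, so transpose each written note down a major second.
Ab5 -> Gb5
D#5 -> C#5
C5 -> Bb4
B5 -> A5
E5 -> D5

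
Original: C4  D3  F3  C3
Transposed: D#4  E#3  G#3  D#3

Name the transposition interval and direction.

up an augmented second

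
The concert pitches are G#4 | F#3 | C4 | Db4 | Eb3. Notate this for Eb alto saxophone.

E#5 D#4 A4 Bb4 C4

The Eb alto saxophone sounds a major sixth below written, so the written part must be a major sixth above concert — transpose each note up.
G#4 -> E#5
F#3 -> D#4
C4 -> A4
Db4 -> Bb4
Eb3 -> C4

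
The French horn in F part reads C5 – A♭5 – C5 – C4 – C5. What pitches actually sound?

Written C4 on the French horn in F sounds as F3, a perfect fifth lower; apply that shift to every note.
C5 → F4
Ab5 → Db5
C5 → F4
C4 → F3
C5 → F4

F4 Db5 F4 F3 F4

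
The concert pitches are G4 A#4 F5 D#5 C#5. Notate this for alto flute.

C5 D#5 Bb5 G#5 F#5

Written C4 sounds as G3 on the alto flute, so concert pitches are written a perfect fourth up.
G4 becomes C5
A#4 becomes D#5
F5 becomes Bb5
D#5 becomes G#5
C#5 becomes F#5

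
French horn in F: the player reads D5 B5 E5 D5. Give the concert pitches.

G4 E5 A4 G4

Written C4 on the French horn in F sounds as F3, a perfect fifth lower; apply that shift to every note.
D5 → G4
B5 → E5
E5 → A4
D5 → G4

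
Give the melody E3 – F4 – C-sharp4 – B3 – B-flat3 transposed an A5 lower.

Ab2 Bbb3 F3 Eb3 Ebb3

E3 gives Ab2
F4 gives Bbb3
C#4 gives F3
B3 gives Eb3
Bb3 gives Ebb3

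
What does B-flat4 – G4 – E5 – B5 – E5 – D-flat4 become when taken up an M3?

Bb4 to D5
G4 to B4
E5 to G#5
B5 to D#6
E5 to G#5
Db4 to F4

D5 B4 G#5 D#6 G#5 F4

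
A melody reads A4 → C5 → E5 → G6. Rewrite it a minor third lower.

F#4 A4 C#5 E6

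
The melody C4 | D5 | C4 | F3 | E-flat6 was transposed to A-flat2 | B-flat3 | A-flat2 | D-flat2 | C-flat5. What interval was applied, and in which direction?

down a major tenth

From C4 to Ab2 is 10 letter names — a tenth of some quality.
Ab2 to C4 is 16 semitones, which makes it a major tenth; the second version is lower, so the direction is down.
Checking another pair — Eb6 → Cb5 — gives the same interval.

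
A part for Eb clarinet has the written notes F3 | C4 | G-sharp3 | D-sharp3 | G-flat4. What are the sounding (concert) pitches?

Ab3 Eb4 B3 F#3 Bbb4

Written C4 on the Eb clarinet sounds as Eb4, a minor third higher; apply that shift to every note.
F3 to Ab3
C4 to Eb4
G#3 to B3
D#3 to F#3
Gb4 to Bbb4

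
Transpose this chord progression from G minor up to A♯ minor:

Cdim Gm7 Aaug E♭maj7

D#dim A#m7 B#aug F#maj7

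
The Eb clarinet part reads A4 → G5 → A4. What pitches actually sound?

C5 Bb5 C5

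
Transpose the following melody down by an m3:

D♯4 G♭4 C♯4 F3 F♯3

B#3 Eb4 A#3 D3 D#3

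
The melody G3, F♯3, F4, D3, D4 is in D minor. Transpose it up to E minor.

From D up to E is a major second; apply that to each pitch.
G3 -> A3
F#3 -> G#3
F4 -> G4
D3 -> E3
D4 -> E4

A3 G#3 G4 E3 E4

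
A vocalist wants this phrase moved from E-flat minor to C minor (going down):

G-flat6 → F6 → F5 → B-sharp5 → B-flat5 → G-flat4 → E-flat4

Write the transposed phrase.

From E-flat down to C is a minor third; apply that to each pitch.
Gb6 gives Eb6
F6 gives D6
F5 gives D5
B#5 gives G##5
Bb5 gives G5
Gb4 gives Eb4
Eb4 gives C4

Eb6 D6 D5 G##5 G5 Eb4 C4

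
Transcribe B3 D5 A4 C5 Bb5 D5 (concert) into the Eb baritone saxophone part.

G#5 B6 F#6 A6 G7 B6

Written C4 sounds as Eb2 on the Eb baritone saxophone, so concert pitches are written a major thirteenth up.
B3 gives G#5
D5 gives B6
A4 gives F#6
C5 gives A6
Bb5 gives G7
D5 gives B6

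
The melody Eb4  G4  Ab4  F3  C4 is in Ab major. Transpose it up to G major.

From Ab up to G is a major seventh; apply that to each pitch.
Eb4 becomes D5
G4 becomes F#5
Ab4 becomes G5
F3 becomes E4
C4 becomes B4

D5 F#5 G5 E4 B4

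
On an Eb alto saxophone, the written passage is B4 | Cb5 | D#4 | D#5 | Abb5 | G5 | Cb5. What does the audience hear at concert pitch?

Written C4 on the Eb alto saxophone sounds as Eb3, a major sixth lower; apply that shift to every note.
B4 becomes D4
Cb5 becomes Ebb4
D#4 becomes F#3
D#5 becomes F#4
Abb5 becomes Cbb5
G5 becomes Bb4
Cb5 becomes Ebb4

D4 Ebb4 F#3 F#4 Cbb5 Bb4 Ebb4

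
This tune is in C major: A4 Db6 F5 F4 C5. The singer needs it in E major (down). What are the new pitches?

C major to E major down is a minor sixth, so every note moves down by that interval.
A4 gives C#4
Db6 gives F5
F5 gives A4
F4 gives A3
C5 gives E4

C#4 F5 A4 A3 E4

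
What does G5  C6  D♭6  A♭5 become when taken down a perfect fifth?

C5 F5 Gb5 Db5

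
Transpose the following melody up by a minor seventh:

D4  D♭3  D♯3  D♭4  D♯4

C5 Cb4 C#4 Cb5 C#5

D4 to C5
Db3 to Cb4
D#3 to C#4
Db4 to Cb5
D#4 to C#5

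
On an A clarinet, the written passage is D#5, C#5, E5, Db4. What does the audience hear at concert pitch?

B#4 A#4 C#5 Bb3

The A clarinet sounds a minor third below written, so transpose each written note down a minor third.
D#5 → B#4
C#5 → A#4
E5 → C#5
Db4 → Bb3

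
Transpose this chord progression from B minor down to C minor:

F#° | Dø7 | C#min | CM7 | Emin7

B minor down to C minor is a major seventh; each chord root moves by that interval while the quality stays the same.
F#°: root F# down a major seventh → G, giving G°.
Dø7: root D down a major seventh → Eb, giving Ebø7.
C#min: root C# down a major seventh → D, giving Dmin.
CM7: root C down a major seventh → Db, giving DbM7.
Emin7: root E down a major seventh → F, giving Fmin7.

G° Ebø7 Dmin DbM7 Fmin7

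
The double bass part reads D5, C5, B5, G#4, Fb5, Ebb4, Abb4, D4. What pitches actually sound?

D4 C4 B4 G#3 Fb4 Ebb3 Abb3 D3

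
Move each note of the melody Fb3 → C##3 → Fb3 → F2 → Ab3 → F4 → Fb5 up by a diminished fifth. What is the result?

Fb3 becomes Cbb4
C##3 becomes G#3
Fb3 becomes Cbb4
F2 becomes Cb3
Ab3 becomes Ebb4
F4 becomes Cb5
Fb5 becomes Cbb6

Cbb4 G#3 Cbb4 Cb3 Ebb4 Cb5 Cbb6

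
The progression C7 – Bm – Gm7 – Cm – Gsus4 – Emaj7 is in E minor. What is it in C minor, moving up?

Ab7 Gm Ebm7 Abm Ebsus4 Cmaj7

E minor up to C minor is a minor sixth; each chord root moves by that interval while the quality stays the same.
C7: root C up a minor sixth → Ab, giving Ab7.
Bm: root B up a minor sixth → G, giving Gm.
Gm7: root G up a minor sixth → Eb, giving Ebm7.
Cm: root C up a minor sixth → Ab, giving Abm.
Gsus4: root G up a minor sixth → Eb, giving Ebsus4.
Emaj7: root E up a minor sixth → C, giving Cmaj7.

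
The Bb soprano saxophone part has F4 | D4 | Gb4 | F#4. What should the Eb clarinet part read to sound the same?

First find concert pitch: the Bb soprano saxophone sounds a major second below written, so F4 D4 Gb4 F#4 sounds Eb4 C4 Fb4 E4.
Then write for Eb clarinet: it sounds a minor third above written, so the part must be a minor third below concert.
Eb4 → C4
C4 → A3
Fb4 → Db4
E4 → C#4

C4 A3 Db4 C#4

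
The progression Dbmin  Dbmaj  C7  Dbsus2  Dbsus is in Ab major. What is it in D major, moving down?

Gmin Gmaj F#7 Gsus2 Gsus

Ab major down to D major is a diminished fifth; each chord root moves by that interval while the quality stays the same.
Dbmin: root Db down a diminished fifth → G, giving Gmin.
Dbmaj: root Db down a diminished fifth → G, giving Gmaj.
C7: root C down a diminished fifth → F#, giving F#7.
Dbsus2: root Db down a diminished fifth → G, giving Gsus2.
Dbsus: root Db down a diminished fifth → G, giving Gsus.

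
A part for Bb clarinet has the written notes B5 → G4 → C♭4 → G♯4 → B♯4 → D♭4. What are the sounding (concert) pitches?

A5 F4 Bbb3 F#4 A#4 Cb4

The Bb clarinet sounds a major second below written, so transpose each written note down a major second.
B5 becomes A5
G4 becomes F4
Cb4 becomes Bbb3
G#4 becomes F#4
B#4 becomes A#4
Db4 becomes Cb4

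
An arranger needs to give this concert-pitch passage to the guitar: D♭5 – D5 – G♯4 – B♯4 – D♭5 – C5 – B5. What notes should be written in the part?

The guitar sounds a perfect octave below written, so the written part must be a perfect octave above concert — transpose each note up.
Db5 becomes Db6
D5 becomes D6
G#4 becomes G#5
B#4 becomes B#5
Db5 becomes Db6
C5 becomes C6
B5 becomes B6

Db6 D6 G#5 B#5 Db6 C6 B6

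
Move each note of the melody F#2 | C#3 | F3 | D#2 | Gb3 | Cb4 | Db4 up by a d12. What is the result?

F#2 becomes C4
C#3 becomes G4
F3 becomes Cb5
D#2 becomes A3
Gb3 becomes Dbb5
Cb4 becomes Gbb5
Db4 becomes Abb5

C4 G4 Cb5 A3 Dbb5 Gbb5 Abb5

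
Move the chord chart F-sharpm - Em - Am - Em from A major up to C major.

A major up to C major is a minor third; each chord root moves by that interval while the quality stays the same.
F-sharpm: root F-sharp up a minor third → A, giving Am.
Em: root E up a minor third → G, giving Gm.
Am: root A up a minor third → C, giving Cm.
Em: root E up a minor third → G, giving Gm.

Am Gm Cm Gm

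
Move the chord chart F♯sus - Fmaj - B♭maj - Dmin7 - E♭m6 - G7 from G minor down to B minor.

A#sus Amaj Dmaj F#min7 Gm6 B7

G minor down to B minor is a minor sixth; each chord root moves by that interval while the quality stays the same.
F♯sus: root F♯ down a minor sixth → A#, giving A#sus.
Fmaj: root F down a minor sixth → A, giving Amaj.
B♭maj: root B♭ down a minor sixth → D, giving Dmaj.
Dmin7: root D down a minor sixth → F#, giving F#min7.
E♭m6: root E♭ down a minor sixth → G, giving Gm6.
G7: root G down a minor sixth → B, giving B7.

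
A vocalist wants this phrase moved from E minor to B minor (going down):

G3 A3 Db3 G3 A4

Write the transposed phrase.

From E down to B is a perfect fourth; apply that to each pitch.
G3 gives D3
A3 gives E3
Db3 gives Ab2
G3 gives D3
A4 gives E4

D3 E3 Ab2 D3 E4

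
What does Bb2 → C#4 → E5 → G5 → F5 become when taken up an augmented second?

Bb2 -> C#3
C#4 -> D##4
E5 -> F##5
G5 -> A#5
F5 -> G#5

C#3 D##4 F##5 A#5 G#5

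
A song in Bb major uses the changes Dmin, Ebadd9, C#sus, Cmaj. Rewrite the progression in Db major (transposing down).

Fmin Gbadd9 Esus Ebmaj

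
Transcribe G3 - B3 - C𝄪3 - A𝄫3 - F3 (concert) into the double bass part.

G4 B4 C##4 Abb4 F4

The double bass sounds a perfect octave below written, so the written part must be a perfect octave above concert — transpose each note up.
G3 -> G4
B3 -> B4
C##3 -> C##4
Abb3 -> Abb4
F3 -> F4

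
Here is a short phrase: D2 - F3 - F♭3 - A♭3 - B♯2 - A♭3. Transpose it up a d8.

Db3 Fb4 Fbb4 Abb4 B3 Abb4

A diminished octave up from D2 gives Db3.
A diminished octave up from F3 gives Fb4.
Fb3 up a diminished octave is Fbb4.
Ab3: an octave up reaches A, and 11 semitones makes it Abb4.
A diminished octave up from B#2 gives B3.
Ab3 up a diminished octave is Abb4.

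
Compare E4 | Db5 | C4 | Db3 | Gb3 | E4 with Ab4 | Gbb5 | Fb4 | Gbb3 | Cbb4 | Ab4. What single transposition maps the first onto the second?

up a diminished fourth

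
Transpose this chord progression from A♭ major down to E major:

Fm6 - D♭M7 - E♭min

C#m6 AM7 Bmin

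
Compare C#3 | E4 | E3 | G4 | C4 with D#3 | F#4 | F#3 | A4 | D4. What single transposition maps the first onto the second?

up a major second

From C#3 to D#3 is 2 letter names — a second of some quality.
C#3 to D#3 is 2 semitones, which makes it a major second; the second version is higher, so the direction is up.
Checking another pair — C4 → D4 — gives the same interval.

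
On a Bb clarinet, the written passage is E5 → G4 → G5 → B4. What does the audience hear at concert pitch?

Written C4 on the Bb clarinet sounds as Bb3, a major second lower; apply that shift to every note.
E5 becomes D5
G4 becomes F4
G5 becomes F5
B4 becomes A4

D5 F4 F5 A4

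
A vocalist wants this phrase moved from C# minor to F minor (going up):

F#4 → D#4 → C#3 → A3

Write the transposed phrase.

C# minor to F minor up is a diminished fourth, so every note moves up by that interval.
F#4 to Bb4
D#4 to G4
C#3 to F3
A3 to Db4

Bb4 G4 F3 Db4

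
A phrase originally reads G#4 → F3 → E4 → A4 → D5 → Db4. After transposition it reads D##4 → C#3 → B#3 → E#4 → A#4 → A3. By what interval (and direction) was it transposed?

From G#4 to D##4 is 4 letter names — a fourth of some quality.
D##4 to G#4 is 4 semitones, which makes it a diminished fourth; the second version is lower, so the direction is down.
Checking another pair — Db4 → A3 — gives the same interval.

down a diminished fourth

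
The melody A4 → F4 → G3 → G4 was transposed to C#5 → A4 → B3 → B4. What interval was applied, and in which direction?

From A4 to C#5 is 3 letter names — a third of some quality.
A4 to C#5 is 4 semitones, which makes it a major third; the second version is higher, so the direction is up.
Checking another pair — G4 → B4 — gives the same interval.

up a major third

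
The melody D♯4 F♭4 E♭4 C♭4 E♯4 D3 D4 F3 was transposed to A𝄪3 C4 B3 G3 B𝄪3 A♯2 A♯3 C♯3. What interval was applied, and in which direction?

down a diminished fourth

Take the first pair: D#4 → A##3. D to A spans 4 letter names, so the interval is some kind of fourth.
A##3 to D#4 is 4 semitones, which makes it a diminished fourth; the second version is lower, so the direction is down.
Checking another pair — F3 → C#3 — gives the same interval.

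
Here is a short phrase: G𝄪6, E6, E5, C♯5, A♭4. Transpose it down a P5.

C##6 A5 A4 F#4 Db4

G##6 becomes C##6
E6 becomes A5
E5 becomes A4
C#5 becomes F#4
Ab4 becomes Db4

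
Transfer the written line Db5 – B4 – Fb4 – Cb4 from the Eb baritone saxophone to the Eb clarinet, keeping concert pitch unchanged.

Db3 B2 Fb2 Cb2

First find concert pitch: the Eb baritone saxophone sounds a major thirteenth below written, so Db5 B4 Fb4 Cb4 sounds Fb3 D3 Abb2 Ebb2.
Then write for Eb clarinet: it sounds a minor third above written, so the part must be a minor third below concert.
Fb3 → Db3
D3 → B2
Abb2 → Fb2
Ebb2 → Cb2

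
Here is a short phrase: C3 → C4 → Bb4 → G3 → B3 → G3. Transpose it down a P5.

F2 F3 Eb4 C3 E3 C3

C3 down a perfect fifth is F2.
A perfect fifth down from C4 gives F3.
Bb4: a fifth down reaches E, and 7 semitones makes it Eb4.
G3: a fifth down reaches C, and 7 semitones makes it C3.
B3 down a perfect fifth is E3.
G3: a fifth down reaches C, and 7 semitones makes it C3.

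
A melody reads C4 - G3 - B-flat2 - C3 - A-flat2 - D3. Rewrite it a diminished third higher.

C4 to Ebb4
G3 to Bbb3
Bb2 to Dbb3
C3 to Ebb3
Ab2 to Cbb3
D3 to Fb3

Ebb4 Bbb3 Dbb3 Ebb3 Cbb3 Fb3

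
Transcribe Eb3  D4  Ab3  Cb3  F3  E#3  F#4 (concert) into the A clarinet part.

Gb3 F4 Cb4 Ebb3 Ab3 G#3 A4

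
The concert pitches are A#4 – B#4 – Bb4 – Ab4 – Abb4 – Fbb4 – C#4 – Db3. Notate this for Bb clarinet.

B#4 C##5 C5 Bb4 Bbb4 Gbb4 D#4 Eb3

The Bb clarinet sounds a major second below written, so the written part must be a major second above concert — transpose each note up.
A#4 → B#4
B#4 → C##5
Bb4 → C5
Ab4 → Bb4
Abb4 → Bbb4
Fbb4 → Gbb4
C#4 → D#4
Db3 → Eb3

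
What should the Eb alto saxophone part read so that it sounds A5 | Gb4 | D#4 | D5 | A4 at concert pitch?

F#6 Eb5 B#4 B5 F#5

The Eb alto saxophone sounds a major sixth below written, so the written part must be a major sixth above concert — transpose each note up.
A5 to F#6
Gb4 to Eb5
D#4 to B#4
D5 to B5
A4 to F#5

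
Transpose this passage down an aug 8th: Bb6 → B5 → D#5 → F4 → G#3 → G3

Bbb5 Bb4 D4 Fb3 G2 Gb2

Bb6: an octave down reaches B, and 13 semitones makes it Bbb5.
B5 down an augmented octave is Bb4.
D#5 down an augmented octave is D4.
An augmented octave down from F4 gives Fb3.
An augmented octave down from G#3 gives G2.
G3 down an augmented octave is Gb2.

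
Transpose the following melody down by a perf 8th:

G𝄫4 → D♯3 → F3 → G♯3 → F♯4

Gbb3 D#2 F2 G#2 F#3

Gbb4 becomes Gbb3
D#3 becomes D#2
F3 becomes F2
G#3 becomes G#2
F#4 becomes F#3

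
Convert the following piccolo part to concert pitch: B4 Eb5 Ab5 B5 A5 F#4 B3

The piccolo sounds a perfect octave above written, so transpose each written note up a perfect octave.
B4 becomes B5
Eb5 becomes Eb6
Ab5 becomes Ab6
B5 becomes B6
A5 becomes A6
F#4 becomes F#5
B3 becomes B4

B5 Eb6 Ab6 B6 A6 F#5 B4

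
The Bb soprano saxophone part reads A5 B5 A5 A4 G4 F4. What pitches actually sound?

G5 A5 G5 G4 F4 Eb4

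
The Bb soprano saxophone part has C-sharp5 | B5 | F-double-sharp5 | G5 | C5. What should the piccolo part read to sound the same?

B3 A4 E#4 F4 Bb3

First find concert pitch: the Bb soprano saxophone sounds a major second below written, so C-sharp5 B5 F-double-sharp5 G5 C5 sounds B4 A5 E#5 F5 Bb4.
Then write for piccolo: it sounds a perfect octave above written, so the part must be a perfect octave below concert.
B4 → B3
A5 → A4
E#5 → E#4
F5 → F4
Bb4 → Bb3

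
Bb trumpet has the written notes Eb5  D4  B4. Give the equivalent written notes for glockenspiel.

Db3 C2 A2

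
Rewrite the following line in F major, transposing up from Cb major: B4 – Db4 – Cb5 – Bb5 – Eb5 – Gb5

E#5 G4 F5 E6 A5 C6

Cb major to F major up is an augmented fourth, so every note moves up by that interval.
B4 → E#5
Db4 → G4
Cb5 → F5
Bb5 → E6
Eb5 → A5
Gb5 → C6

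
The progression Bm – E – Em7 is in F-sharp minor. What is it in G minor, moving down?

Cm F Fm7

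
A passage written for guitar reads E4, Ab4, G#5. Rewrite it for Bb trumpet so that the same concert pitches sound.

First find concert pitch: the guitar sounds a perfect octave below written, so E4 Ab4 G#5 sounds E3 Ab3 G#4.
Then write for Bb trumpet: it sounds a major second below written, so the part must be a major second above concert.
E3 → F#3
Ab3 → Bb3
G#4 → A#4

F#3 Bb3 A#4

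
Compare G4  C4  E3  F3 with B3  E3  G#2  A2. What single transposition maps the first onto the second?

From G4 to B3 is 6 letter names — a sixth of some quality.
B3 to G4 is 8 semitones, which makes it a minor sixth; the second version is lower, so the direction is down.
Checking another pair — F3 → A2 — gives the same interval.

down a minor sixth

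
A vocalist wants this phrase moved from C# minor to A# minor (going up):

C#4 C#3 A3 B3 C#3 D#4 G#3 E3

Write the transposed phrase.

A#4 A#3 F#4 G#4 A#3 B#4 E#4 C#4

From C# up to A# is a major sixth; apply that to each pitch.
C#4 gives A#4
C#3 gives A#3
A3 gives F#4
B3 gives G#4
C#3 gives A#3
D#4 gives B#4
G#3 gives E#4
E3 gives C#4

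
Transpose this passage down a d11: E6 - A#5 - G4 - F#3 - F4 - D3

B#4 E##4 D#3 C##2 C#3 A#1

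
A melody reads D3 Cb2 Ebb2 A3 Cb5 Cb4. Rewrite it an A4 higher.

G#3 F2 Ab2 D#4 F5 F4

D3: a fourth up reaches G, and 6 semitones makes it G#3.
Cb2: a fourth up reaches F, and 6 semitones makes it F2.
Ebb2: a fourth up reaches A, and 6 semitones makes it Ab2.
A3: a fourth up reaches D, and 6 semitones makes it D#4.
An augmented fourth up from Cb5 gives F5.
Cb4 up an augmented fourth is F4.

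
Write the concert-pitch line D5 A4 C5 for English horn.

A5 E5 G5

Written C4 sounds as F3 on the English horn, so concert pitches are written a perfect fifth up.
D5 gives A5
A4 gives E5
C5 gives G5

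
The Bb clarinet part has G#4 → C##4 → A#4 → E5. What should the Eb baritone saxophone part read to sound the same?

D#6 G##5 E#6 B6

First find concert pitch: the Bb clarinet sounds a major second below written, so G#4 C##4 A#4 E5 sounds F#4 B#3 G#4 D5.
Then write for Eb baritone saxophone: it sounds a major thirteenth below written, so the part must be a major thirteenth above concert.
F#4 → D#6
B#3 → G##5
G#4 → E#6
D5 → B6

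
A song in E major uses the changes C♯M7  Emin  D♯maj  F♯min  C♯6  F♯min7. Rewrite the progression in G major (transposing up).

E major up to G major is a minor third; each chord root moves by that interval while the quality stays the same.
C♯M7: root C♯ up a minor third → E, giving EM7.
Emin: root E up a minor third → G, giving Gmin.
D♯maj: root D♯ up a minor third → F#, giving F#maj.
F♯min: root F♯ up a minor third → A, giving Amin.
C♯6: root C♯ up a minor third → E, giving E6.
F♯min7: root F♯ up a minor third → A, giving Amin7.

EM7 Gmin F#maj Amin E6 Amin7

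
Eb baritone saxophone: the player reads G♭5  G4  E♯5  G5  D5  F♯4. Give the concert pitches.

The Eb baritone saxophone sounds a major thirteenth below written, so transpose each written note down a major thirteenth.
Gb5 gives Bbb3
G4 gives Bb2
E#5 gives G#3
G5 gives Bb3
D5 gives F3
F#4 gives A2

Bbb3 Bb2 G#3 Bb3 F3 A2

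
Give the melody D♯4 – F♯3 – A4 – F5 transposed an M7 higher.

D#4 gives C##5
F#3 gives E#4
A4 gives G#5
F5 gives E6

C##5 E#4 G#5 E6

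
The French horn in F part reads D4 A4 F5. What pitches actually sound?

G3 D4 Bb4

Written C4 on the French horn in F sounds as F3, a perfect fifth lower; apply that shift to every note.
D4 to G3
A4 to D4
F5 to Bb4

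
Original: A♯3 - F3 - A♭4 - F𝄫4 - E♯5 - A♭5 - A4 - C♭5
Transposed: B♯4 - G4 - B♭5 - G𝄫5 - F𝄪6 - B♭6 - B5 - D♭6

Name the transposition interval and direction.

up a major ninth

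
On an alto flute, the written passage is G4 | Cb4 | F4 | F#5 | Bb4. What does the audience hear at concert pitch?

D4 Gb3 C4 C#5 F4

Written C4 on the alto flute sounds as G3, a perfect fourth lower; apply that shift to every note.
G4 to D4
Cb4 to Gb3
F4 to C4
F#5 to C#5
Bb4 to F4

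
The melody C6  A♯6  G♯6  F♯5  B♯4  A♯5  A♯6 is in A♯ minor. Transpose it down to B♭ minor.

Dbb5 Bb5 Ab5 Gb4 C4 Bb4 Bb5

A♯ minor to B♭ minor down is an augmented seventh, so every note moves down by that interval.
C6 -> Dbb5
A#6 -> Bb5
G#6 -> Ab5
F#5 -> Gb4
B#4 -> C4
A#5 -> Bb4
A#6 -> Bb5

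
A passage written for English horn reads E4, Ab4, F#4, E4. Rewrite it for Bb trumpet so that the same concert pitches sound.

First find concert pitch: the English horn sounds a perfect fifth below written, so E4 Ab4 F#4 E4 sounds A3 Db4 B3 A3.
Then write for Bb trumpet: it sounds a major second below written, so the part must be a major second above concert.
A3 → B3
Db4 → Eb4
B3 → C#4
A3 → B3

B3 Eb4 C#4 B3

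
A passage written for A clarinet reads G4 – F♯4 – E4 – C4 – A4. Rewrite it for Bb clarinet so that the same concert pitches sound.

First find concert pitch: the A clarinet sounds a minor third below written, so G4 F♯4 E4 C4 A4 sounds E4 D#4 C#4 A3 F#4.
Then write for Bb clarinet: it sounds a major second below written, so the part must be a major second above concert.
E4 → F#4
D#4 → E#4
C#4 → D#4
A3 → B3
F#4 → G#4

F#4 E#4 D#4 B3 G#4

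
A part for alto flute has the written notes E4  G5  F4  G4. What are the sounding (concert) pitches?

B3 D5 C4 D4

Written C4 on the alto flute sounds as G3, a perfect fourth lower; apply that shift to every note.
E4 -> B3
G5 -> D5
F4 -> C4
G4 -> D4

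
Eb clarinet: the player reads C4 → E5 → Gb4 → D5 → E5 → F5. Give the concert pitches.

The Eb clarinet sounds a minor third above written, so transpose each written note up a minor third.
C4 becomes Eb4
E5 becomes G5
Gb4 becomes Bbb4
D5 becomes F5
E5 becomes G5
F5 becomes Ab5

Eb4 G5 Bbb4 F5 G5 Ab5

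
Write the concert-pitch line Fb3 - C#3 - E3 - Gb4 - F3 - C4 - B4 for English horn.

Cb4 G#3 B3 Db5 C4 G4 F#5

Written C4 sounds as F3 on the English horn, so concert pitches are written a perfect fifth up.
Fb3 → Cb4
C#3 → G#3
E3 → B3
Gb4 → Db5
F3 → C4
C4 → G4
B4 → F#5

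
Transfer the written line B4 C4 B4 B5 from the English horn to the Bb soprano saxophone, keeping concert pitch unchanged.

F#4 G3 F#4 F#5

First find concert pitch: the English horn sounds a perfect fifth below written, so B4 C4 B4 B5 sounds E4 F3 E4 E5.
Then write for Bb soprano saxophone: it sounds a major second below written, so the part must be a major second above concert.
E4 → F#4
F3 → G3
E4 → F#4
E5 → F#5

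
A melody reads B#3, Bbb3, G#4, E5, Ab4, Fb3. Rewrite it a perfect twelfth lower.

E#2 Ebb2 C#3 A3 Db3 Bbb1

A perfect twelfth down from B#3 gives E#2.
Bbb3: a twelfth down reaches E, and 19 semitones makes it Ebb2.
A perfect twelfth down from G#4 gives C#3.
E5 down a perfect twelfth is A3.
Ab4: a twelfth down reaches D, and 19 semitones makes it Db3.
Fb3: a twelfth down reaches B, and 19 semitones makes it Bbb1.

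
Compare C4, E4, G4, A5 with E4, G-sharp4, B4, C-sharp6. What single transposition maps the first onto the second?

From C4 to E4 is 3 letter names — a third of some quality.
C4 to E4 is 4 semitones, which makes it a major third; the second version is higher, so the direction is up.
Checking another pair — A5 → C#6 — gives the same interval.

up a major third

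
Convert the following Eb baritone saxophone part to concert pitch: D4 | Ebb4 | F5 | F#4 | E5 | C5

The Eb baritone saxophone sounds a major thirteenth below written, so transpose each written note down a major thirteenth.
D4 gives F2
Ebb4 gives Gbb2
F5 gives Ab3
F#4 gives A2
E5 gives G3
C5 gives Eb3

F2 Gbb2 Ab3 A2 G3 Eb3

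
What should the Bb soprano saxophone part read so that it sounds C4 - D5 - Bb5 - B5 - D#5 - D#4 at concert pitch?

D4 E5 C6 C#6 E#5 E#4

Written C4 sounds as Bb3 on the Bb soprano saxophone, so concert pitches are written a major second up.
C4 becomes D4
D5 becomes E5
Bb5 becomes C6
B5 becomes C#6
D#5 becomes E#5
D#4 becomes E#4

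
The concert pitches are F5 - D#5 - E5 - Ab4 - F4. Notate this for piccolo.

The piccolo sounds a perfect octave above written, so the written part must be a perfect octave below concert — transpose each note down.
F5 gives F4
D#5 gives D#4
E5 gives E4
Ab4 gives Ab3
F4 gives F3

F4 D#4 E4 Ab3 F3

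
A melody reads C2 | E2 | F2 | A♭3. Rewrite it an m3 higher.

Eb2 G2 Ab2 Cb4

C2 → Eb2
E2 → G2
F2 → Ab2
Ab3 → Cb4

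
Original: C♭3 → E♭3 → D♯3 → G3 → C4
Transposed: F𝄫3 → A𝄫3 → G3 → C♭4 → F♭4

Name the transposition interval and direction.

up a diminished fourth

From Cb3 to Fbb3 is 4 letter names — a fourth of some quality.
Cb3 to Fbb3 is 4 semitones, which makes it a diminished fourth; the second version is higher, so the direction is up.
Checking another pair — C4 → Fb4 — gives the same interval.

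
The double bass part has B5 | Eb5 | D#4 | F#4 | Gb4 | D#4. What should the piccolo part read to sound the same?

B3 Eb3 D#2 F#2 Gb2 D#2

First find concert pitch: the double bass sounds a perfect octave below written, so B5 Eb5 D#4 F#4 Gb4 D#4 sounds B4 Eb4 D#3 F#3 Gb3 D#3.
Then write for piccolo: it sounds a perfect octave above written, so the part must be a perfect octave below concert.
B4 → B3
Eb4 → Eb3
D#3 → D#2
F#3 → F#2
Gb3 → Gb2
D#3 → D#2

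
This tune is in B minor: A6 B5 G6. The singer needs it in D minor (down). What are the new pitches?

From B down to D is a major sixth; apply that to each pitch.
A6 → C6
B5 → D5
G6 → Bb5

C6 D5 Bb5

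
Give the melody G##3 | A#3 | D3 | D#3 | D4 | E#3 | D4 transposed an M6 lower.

B#2 C#3 F2 F#2 F3 G#2 F3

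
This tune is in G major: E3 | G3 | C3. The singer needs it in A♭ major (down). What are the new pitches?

F2 Ab2 Db2

From G down to A♭ is a major seventh; apply that to each pitch.
E3 → F2
G3 → Ab2
C3 → Db2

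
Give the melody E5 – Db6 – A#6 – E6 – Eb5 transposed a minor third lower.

C#5 Bb5 F##6 C#6 C5

E5 to C#5
Db6 to Bb5
A#6 to F##6
E6 to C#6
Eb5 to C5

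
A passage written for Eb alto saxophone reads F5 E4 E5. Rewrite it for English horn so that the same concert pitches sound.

Eb5 D4 D5

First find concert pitch: the Eb alto saxophone sounds a major sixth below written, so F5 E4 E5 sounds Ab4 G3 G4.
Then write for English horn: it sounds a perfect fifth below written, so the part must be a perfect fifth above concert.
Ab4 → Eb5
G3 → D4
G4 → D5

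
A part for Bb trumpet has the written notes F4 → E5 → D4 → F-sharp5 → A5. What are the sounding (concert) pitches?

Eb4 D5 C4 E5 G5

Written C4 on the Bb trumpet sounds as Bb3, a major second lower; apply that shift to every note.
F4 to Eb4
E5 to D5
D4 to C4
F#5 to E5
A5 to G5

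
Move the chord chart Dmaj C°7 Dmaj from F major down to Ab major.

F major down to Ab major is a major sixth; each chord root moves by that interval while the quality stays the same.
Dmaj: root D down a major sixth → F, giving Fmaj.
C°7: root C down a major sixth → Eb, giving Eb°7.
Dmaj: root D down a major sixth → F, giving Fmaj.

Fmaj Eb°7 Fmaj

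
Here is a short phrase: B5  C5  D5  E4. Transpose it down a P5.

E5 F4 G4 A3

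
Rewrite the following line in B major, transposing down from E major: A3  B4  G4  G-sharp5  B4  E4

E3 F#4 D4 D#5 F#4 B3

E major to B major down is a perfect fourth, so every note moves down by that interval.
A3 gives E3
B4 gives F#4
G4 gives D4
G#5 gives D#5
B4 gives F#4
E4 gives B3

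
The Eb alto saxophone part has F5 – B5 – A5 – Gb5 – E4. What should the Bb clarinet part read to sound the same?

First find concert pitch: the Eb alto saxophone sounds a major sixth below written, so F5 B5 A5 Gb5 E4 sounds Ab4 D5 C5 Bbb4 G3.
Then write for Bb clarinet: it sounds a major second below written, so the part must be a major second above concert.
Ab4 → Bb4
D5 → E5
C5 → D5
Bbb4 → Cb5
G3 → A3

Bb4 E5 D5 Cb5 A3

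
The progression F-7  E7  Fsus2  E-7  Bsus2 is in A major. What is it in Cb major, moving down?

Abb-7 Gb7 Abbsus2 Gb-7 Dbsus2

A major down to Cb major is an augmented sixth; each chord root moves by that interval while the quality stays the same.
F-7: root F down an augmented sixth → Abb, giving Abb-7.
E7: root E down an augmented sixth → Gb, giving Gb7.
Fsus2: root F down an augmented sixth → Abb, giving Abbsus2.
E-7: root E down an augmented sixth → Gb, giving Gb-7.
Bsus2: root B down an augmented sixth → Db, giving Dbsus2.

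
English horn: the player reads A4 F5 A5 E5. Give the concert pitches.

D4 Bb4 D5 A4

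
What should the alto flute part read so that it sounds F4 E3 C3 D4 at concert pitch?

Written C4 sounds as G3 on the alto flute, so concert pitches are written a perfect fourth up.
F4 to Bb4
E3 to A3
C3 to F3
D4 to G4

Bb4 A3 F3 G4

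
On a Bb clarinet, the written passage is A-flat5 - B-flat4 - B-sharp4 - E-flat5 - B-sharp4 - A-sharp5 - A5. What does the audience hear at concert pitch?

Gb5 Ab4 A#4 Db5 A#4 G#5 G5

Written C4 on the Bb clarinet sounds as Bb3, a major second lower; apply that shift to every note.
Ab5 → Gb5
Bb4 → Ab4
B#4 → A#4
Eb5 → Db5
B#4 → A#4
A#5 → G#5
A5 → G5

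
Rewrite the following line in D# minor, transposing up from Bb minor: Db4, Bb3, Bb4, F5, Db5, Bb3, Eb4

From Bb up to D# is an augmented third; apply that to each pitch.
Db4 → F#4
Bb3 → D#4
Bb4 → D#5
F5 → A#5
Db5 → F#5
Bb3 → D#4
Eb4 → G#4

F#4 D#4 D#5 A#5 F#5 D#4 G#4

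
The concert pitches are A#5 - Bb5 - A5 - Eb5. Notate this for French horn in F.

E#6 F6 E6 Bb5

The French horn in F sounds a perfect fifth below written, so the written part must be a perfect fifth above concert — transpose each note up.
A#5 becomes E#6
Bb5 becomes F6
A5 becomes E6
Eb5 becomes Bb5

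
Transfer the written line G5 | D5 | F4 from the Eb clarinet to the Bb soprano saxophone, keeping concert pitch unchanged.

C6 G5 Bb4

First find concert pitch: the Eb clarinet sounds a minor third above written, so G5 D5 F4 sounds Bb5 F5 Ab4.
Then write for Bb soprano saxophone: it sounds a major second below written, so the part must be a major second above concert.
Bb5 → C6
F5 → G5
Ab4 → Bb4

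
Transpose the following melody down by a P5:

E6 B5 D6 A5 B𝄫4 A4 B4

A5 E5 G5 D5 Ebb4 D4 E4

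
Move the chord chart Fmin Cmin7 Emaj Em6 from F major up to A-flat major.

Abmin Ebmin7 Gmaj Gm6

F major up to A-flat major is a minor third; each chord root moves by that interval while the quality stays the same.
Fmin: root F up a minor third → Ab, giving Abmin.
Cmin7: root C up a minor third → Eb, giving Ebmin7.
Emaj: root E up a minor third → G, giving Gmaj.
Em6: root E up a minor third → G, giving Gm6.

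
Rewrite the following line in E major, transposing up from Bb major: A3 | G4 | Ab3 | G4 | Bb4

D#4 C#5 D4 C#5 E5

From Bb up to E is an augmented fourth; apply that to each pitch.
A3 -> D#4
G4 -> C#5
Ab3 -> D4
G4 -> C#5
Bb4 -> E5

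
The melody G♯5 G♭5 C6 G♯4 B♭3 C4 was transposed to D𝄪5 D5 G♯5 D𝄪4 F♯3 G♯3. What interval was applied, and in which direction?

down a diminished fourth

Take the first pair: G#5 → D##5. G to D spans 4 letter names, so the interval is some kind of fourth.
D##5 to G#5 is 4 semitones, which makes it a diminished fourth; the second version is lower, so the direction is down.
Checking another pair — C4 → G#3 — gives the same interval.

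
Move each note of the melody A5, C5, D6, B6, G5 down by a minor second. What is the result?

G#5 B4 C#6 A#6 F#5

A minor second down from A5 gives G#5.
C5 down a minor second is B4.
D6: a second down reaches C, and 1 semitone makes it C#6.
B6: a second down reaches A, and 1 semitone makes it A#6.
G5: a second down reaches F, and 1 semitone makes it F#5.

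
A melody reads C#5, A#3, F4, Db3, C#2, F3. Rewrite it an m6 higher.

A5 F#4 Db5 Bbb3 A2 Db4

C#5 becomes A5
A#3 becomes F#4
F4 becomes Db5
Db3 becomes Bbb3
C#2 becomes A2
F3 becomes Db4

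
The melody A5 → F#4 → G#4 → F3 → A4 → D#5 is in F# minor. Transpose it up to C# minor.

E6 C#5 D#5 C4 E5 A#5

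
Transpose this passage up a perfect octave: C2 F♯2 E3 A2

C3 F#3 E4 A3

A perfect octave up from C2 gives C3.
A perfect octave up from F#2 gives F#3.
E3 up a perfect octave is E4.
A2: an octave up reaches A, and 12 semitones makes it A3.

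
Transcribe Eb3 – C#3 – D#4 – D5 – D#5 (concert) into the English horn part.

Bb3 G#3 A#4 A5 A#5

Written C4 sounds as F3 on the English horn, so concert pitches are written a perfect fifth up.
Eb3 → Bb3
C#3 → G#3
D#4 → A#4
D5 → A5
D#5 → A#5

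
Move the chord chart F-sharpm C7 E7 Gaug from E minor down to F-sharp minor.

G#m D7 F#7 Aaug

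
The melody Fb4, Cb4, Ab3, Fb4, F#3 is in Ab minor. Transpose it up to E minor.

Ab minor to E minor up is an augmented fifth, so every note moves up by that interval.
Fb4 → C5
Cb4 → G4
Ab3 → E4
Fb4 → C5
F#3 → C##4

C5 G4 E4 C5 C##4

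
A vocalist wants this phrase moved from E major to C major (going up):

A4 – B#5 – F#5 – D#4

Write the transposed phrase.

F5 G#6 D6 B4

From E up to C is a minor sixth; apply that to each pitch.
A4 to F5
B#5 to G#6
F#5 to D6
D#4 to B4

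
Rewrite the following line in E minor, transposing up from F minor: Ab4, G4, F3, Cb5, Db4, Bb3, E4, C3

F minor to E minor up is a major seventh, so every note moves up by that interval.
Ab4 becomes G5
G4 becomes F#5
F3 becomes E4
Cb5 becomes Bb5
Db4 becomes C5
Bb3 becomes A4
E4 becomes D#5
C3 becomes B3

G5 F#5 E4 Bb5 C5 A4 D#5 B3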